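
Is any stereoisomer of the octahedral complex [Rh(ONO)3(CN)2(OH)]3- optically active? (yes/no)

no

Systematic placement gives 3 geometric isomers: ONO mer, CN trans; ONO mer, CN cis; ONO fac, CN cis.
Each arrangement has an internal mirror plane or centre of symmetry, so none is chiral.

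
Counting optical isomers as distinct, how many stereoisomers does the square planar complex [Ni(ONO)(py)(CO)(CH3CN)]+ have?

In a square planar complex each vertex has one trans partner and two cis neighbours.
There are 3 geometric isomers: (CH3CN/ONO trans, CO/py trans); (CH3CN/py trans, CO/ONO trans); (CH3CN/CO trans, ONO/py trans).
Each arrangement has an internal mirror plane or centre of symmetry, so none is chiral.

3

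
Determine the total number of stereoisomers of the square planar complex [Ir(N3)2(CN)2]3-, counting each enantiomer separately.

A square has two trans pairs of vertices; adjacent vertices are cis.
The distinct arrangements are (2 in all): N3 cis; N3 trans.
Each arrangement has an internal mirror plane or centre of symmetry, so none is chiral.

2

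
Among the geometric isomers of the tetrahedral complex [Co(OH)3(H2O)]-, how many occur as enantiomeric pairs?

Only one geometric arrangement is possible.

0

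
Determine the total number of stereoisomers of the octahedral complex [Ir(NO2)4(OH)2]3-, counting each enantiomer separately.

2

In an octahedral complex each vertex has one trans partner and four cis neighbours.
Systematic placement gives 2 geometric isomers: OH trans; OH cis.
Each arrangement has an internal mirror plane or centre of symmetry, so none is chiral.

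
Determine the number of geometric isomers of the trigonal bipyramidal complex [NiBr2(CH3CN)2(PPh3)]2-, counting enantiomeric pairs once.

A trigonal bipyramid has two axial and three equatorial sites, which are chemically inequivalent.
Exhaustive case analysis gives 5 geometric isomers.

5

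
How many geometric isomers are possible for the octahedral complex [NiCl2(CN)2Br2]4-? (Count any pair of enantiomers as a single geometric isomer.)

5

An octahedron has six vertices in three trans pairs; every non-trans pair is cis.
There are 5 geometric isomers: Cl trans, CN trans, Br trans; Cl cis, CN cis, Br trans; Cl trans, CN cis, Br cis; Cl cis, CN cis, Br cis (chiral); Cl cis, CN trans, Br cis.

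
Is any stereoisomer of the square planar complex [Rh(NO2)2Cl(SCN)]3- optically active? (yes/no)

In a square planar complex each vertex has one trans partner and two cis neighbours.
Systematic placement gives 2 geometric isomers: NO2 cis; NO2 trans.
Each arrangement has an internal mirror plane or centre of symmetry, so none is chiral.

no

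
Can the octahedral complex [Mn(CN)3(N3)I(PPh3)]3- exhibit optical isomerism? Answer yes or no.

yes

The six octahedral sites form three mutually perpendicular trans pairs.
Working through the distinct placements yields 4 geometric isomers: CN mer (3 arrangements); CN fac (chiral).
One of these lacks any improper symmetry element and so occurs as an enantiomeric pair, giving 4 + 1 = 5 stereoisomers in total.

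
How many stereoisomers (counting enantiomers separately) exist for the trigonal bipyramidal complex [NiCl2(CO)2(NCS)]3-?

6

A trigonal bipyramid has two axial and three equatorial sites, which are chemically inequivalent.
Placing the ligands in turn and identifying arrangements related by rotation or reflection leaves 5 distinct geometric isomers.
One of these lacks any improper symmetry element and so occurs as an enantiomeric pair, giving 5 + 1 = 6 stereoisomers in total.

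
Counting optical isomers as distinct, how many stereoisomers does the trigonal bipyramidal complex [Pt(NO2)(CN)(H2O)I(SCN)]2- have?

20

A trigonal bipyramid has two axial and three equatorial sites, which are chemically inequivalent.
Systematic enumeration (placing each ligand type in turn and discarding arrangements equivalent by rotation or reflection) gives 10 geometric isomers.
Of these, 10 lack any improper symmetry element and so occur as enantiomeric pairs, giving 10 + 10 = 20 stereoisomers in total.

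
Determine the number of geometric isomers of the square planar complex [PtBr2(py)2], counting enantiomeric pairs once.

2

A square has two trans pairs of vertices; adjacent vertices are cis.
Systematic placement gives 2 geometric isomers: Br cis; Br trans.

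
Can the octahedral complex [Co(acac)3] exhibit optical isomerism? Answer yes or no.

yes

In an octahedral complex each vertex has one trans partner and four cis neighbours.
Each acac is bidentate and must span two cis positions.
Only one geometric arrangement is possible; it has no improper symmetry element, so it exists as a pair of enantiomers (2 stereoisomers).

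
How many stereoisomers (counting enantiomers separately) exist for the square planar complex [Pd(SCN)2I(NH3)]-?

2

In a square planar complex each vertex has one trans partner and two cis neighbours.
There are 2 geometric isomers: SCN cis; SCN trans.
Each arrangement has an internal mirror plane or centre of symmetry, so none is chiral.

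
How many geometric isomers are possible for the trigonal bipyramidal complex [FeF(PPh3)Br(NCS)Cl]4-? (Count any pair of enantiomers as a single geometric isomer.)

10

A trigonal bipyramid has two axial and three equatorial sites, which are chemically inequivalent.
Systematic enumeration (placing each ligand type in turn and discarding arrangements equivalent by rotation or reflection) gives 10 geometric isomers.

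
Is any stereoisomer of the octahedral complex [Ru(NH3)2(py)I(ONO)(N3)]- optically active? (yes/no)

yes

The six octahedral sites form three mutually perpendicular trans pairs.
Exhaustive case analysis gives 9 geometric isomers.
Of these, 6 lack any improper symmetry element and so occur as enantiomeric pairs, giving 9 + 6 = 15 stereoisomers in total.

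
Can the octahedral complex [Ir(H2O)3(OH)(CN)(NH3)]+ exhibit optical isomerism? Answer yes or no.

The six octahedral sites form three mutually perpendicular trans pairs.
Systematic placement gives 4 geometric isomers: H2O mer (3 arrangements); H2O fac (chiral).
One of these lacks any improper symmetry element and so occurs as an enantiomeric pair, giving 4 + 1 = 5 stereoisomers in total.

yes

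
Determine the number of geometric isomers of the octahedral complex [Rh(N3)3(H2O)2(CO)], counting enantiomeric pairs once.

3

An octahedron has six vertices in three trans pairs; every non-trans pair is cis.
Systematic placement gives 3 geometric isomers: N3 mer, H2O cis; N3 mer, H2O trans; N3 fac, H2O cis.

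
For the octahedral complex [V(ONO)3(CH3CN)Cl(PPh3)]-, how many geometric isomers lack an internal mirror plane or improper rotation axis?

Systematic placement gives 4 geometric isomers: ONO mer (3 arrangements); ONO fac (chiral).
One of these lacks any improper symmetry element and so occurs as an enantiomeric pair, giving 4 + 1 = 5 stereoisomers in total.

1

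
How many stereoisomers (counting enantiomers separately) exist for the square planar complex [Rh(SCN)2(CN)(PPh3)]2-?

2

Systematic placement gives 2 geometric isomers: SCN cis; SCN trans.
Each arrangement has an internal mirror plane or centre of symmetry, so none is chiral.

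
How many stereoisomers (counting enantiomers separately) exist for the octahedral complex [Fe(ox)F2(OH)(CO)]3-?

6

An octahedron has six vertices in three trans pairs; every non-trans pair is cis.
Each ox is bidentate and must span two cis positions.
Working through the distinct placements yields 4 geometric isomers: F cis (3 arrangements, 2 chiral); F trans.
Of these, 2 lack any improper symmetry element and so occur as enantiomeric pairs, giving 4 + 2 = 6 stereoisomers in total.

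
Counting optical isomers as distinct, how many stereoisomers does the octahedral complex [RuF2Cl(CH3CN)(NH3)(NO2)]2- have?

An octahedron has six vertices in three trans pairs; every non-trans pair is cis.
Placing the ligands in turn and identifying arrangements related by rotation or reflection leaves 9 distinct geometric isomers.
Of these, 6 lack any improper symmetry element and so occur as enantiomeric pairs, giving 9 + 6 = 15 stereoisomers in total.

15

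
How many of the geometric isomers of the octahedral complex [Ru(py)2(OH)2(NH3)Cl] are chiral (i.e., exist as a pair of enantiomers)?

In an octahedral complex each vertex has one trans partner and four cis neighbours.
Working through the distinct placements yields 6 geometric isomers: py trans, OH trans; py cis, OH cis (3 arrangements, 2 chiral); py trans, OH cis; py cis, OH trans.
Of these, 2 lack any improper symmetry element and so occur as enantiomeric pairs, giving 6 + 2 = 8 stereoisomers in total.

2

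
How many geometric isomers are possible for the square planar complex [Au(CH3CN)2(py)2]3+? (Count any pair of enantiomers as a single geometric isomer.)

Working through the distinct placements yields 2 geometric isomers: CH3CN cis; CH3CN trans.

2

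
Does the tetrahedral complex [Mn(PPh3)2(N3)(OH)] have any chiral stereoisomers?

no

In a tetrahedral complex all four positions are equivalent and every pair of ligands is adjacent — there is no cis/trans distinction.
Only one geometric arrangement is possible.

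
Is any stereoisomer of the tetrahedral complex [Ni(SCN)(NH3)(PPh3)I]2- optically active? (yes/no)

yes

All four vertices of a tetrahedron are equivalent and mutually adjacent, so cis/trans isomerism cannot arise.
Only one geometric arrangement is possible; it has no improper symmetry element, so it exists as a pair of enantiomers (2 stereoisomers).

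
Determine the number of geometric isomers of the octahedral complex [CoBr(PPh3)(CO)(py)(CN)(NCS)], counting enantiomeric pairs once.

In an octahedral complex each vertex has one trans partner and four cis neighbours.
Placing the ligands in turn and identifying arrangements related by rotation or reflection leaves 15 distinct geometric isomers.

15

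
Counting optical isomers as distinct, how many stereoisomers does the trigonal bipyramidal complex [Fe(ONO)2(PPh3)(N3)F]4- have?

Systematic enumeration (placing each ligand type in turn and discarding arrangements equivalent by rotation or reflection) gives 7 geometric isomers.
Of these, 3 lack any improper symmetry element and so occur as enantiomeric pairs, giving 7 + 3 = 10 stereoisomers in total.

10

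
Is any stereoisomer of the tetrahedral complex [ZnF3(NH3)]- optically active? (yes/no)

no

In a tetrahedral complex all four positions are equivalent and every pair of ligands is adjacent — there is no cis/trans distinction.
Only one geometric arrangement is possible.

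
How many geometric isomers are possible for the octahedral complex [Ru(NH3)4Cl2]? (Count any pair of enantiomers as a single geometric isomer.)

In an octahedral complex each vertex has one trans partner and four cis neighbours.
There are 2 geometric isomers: Cl trans; Cl cis.

2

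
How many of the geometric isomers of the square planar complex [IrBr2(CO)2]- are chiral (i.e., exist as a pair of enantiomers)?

In a square planar complex each vertex has one trans partner and two cis neighbours.
Systematic placement gives 2 geometric isomers: Br cis; Br trans.
Each arrangement has an internal mirror plane or centre of symmetry, so none is chiral.

0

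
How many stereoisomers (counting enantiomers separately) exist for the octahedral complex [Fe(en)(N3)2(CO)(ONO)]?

6

In an octahedral complex each vertex has one trans partner and four cis neighbours.
Each en is bidentate and must span two cis positions.
The distinct arrangements are (4 in all): N3 cis (3 arrangements, 2 chiral); N3 trans.
Of these, 2 lack any improper symmetry element and so occur as enantiomeric pairs, giving 4 + 2 = 6 stereoisomers in total.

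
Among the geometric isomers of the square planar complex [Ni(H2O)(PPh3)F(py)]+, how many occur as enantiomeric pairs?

0

In a square planar complex each vertex has one trans partner and two cis neighbours.
The distinct arrangements are (3 in all): (F/PPh3 trans, H2O/py trans); (F/py trans, H2O/PPh3 trans); (F/H2O trans, PPh3/py trans).
Each arrangement has an internal mirror plane or centre of symmetry, so none is chiral.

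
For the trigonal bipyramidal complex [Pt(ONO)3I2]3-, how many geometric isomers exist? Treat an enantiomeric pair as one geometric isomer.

3

Systematic placement gives 3 geometric isomers: I both axial; I one axial, one equatorial; I both equatorial.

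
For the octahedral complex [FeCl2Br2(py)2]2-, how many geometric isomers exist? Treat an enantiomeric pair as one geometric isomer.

5

In an octahedral complex each vertex has one trans partner and four cis neighbours.
The distinct arrangements are (5 in all): Cl trans, Br trans, py trans; Cl cis, Br trans, py cis; Cl cis, Br cis, py trans; Cl cis, Br cis, py cis (chiral); Cl trans, Br cis, py cis.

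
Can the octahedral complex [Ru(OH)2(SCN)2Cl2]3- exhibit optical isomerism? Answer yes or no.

An octahedron has six vertices in three trans pairs; every non-trans pair is cis.
Working through the distinct placements yields 5 geometric isomers: OH trans, SCN trans, Cl trans; OH cis, SCN cis, Cl trans; OH cis, SCN trans, Cl cis; OH cis, SCN cis, Cl cis (chiral); OH trans, SCN cis, Cl cis.
One of these lacks any improper symmetry element and so occurs as an enantiomeric pair, giving 5 + 1 = 6 stereoisomers in total.

yes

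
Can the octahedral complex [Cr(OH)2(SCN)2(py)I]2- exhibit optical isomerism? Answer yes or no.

yes

The six octahedral sites form three mutually perpendicular trans pairs.
Working through the distinct placements yields 6 geometric isomers: OH cis, SCN cis (3 arrangements, 2 chiral); OH cis, SCN trans; OH trans, SCN cis; OH trans, SCN trans.
Of these, 2 lack any improper symmetry element and so occur as enantiomeric pairs, giving 6 + 2 = 8 stereoisomers in total.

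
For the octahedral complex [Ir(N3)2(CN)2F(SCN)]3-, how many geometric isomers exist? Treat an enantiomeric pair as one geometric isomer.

In an octahedral complex each vertex has one trans partner and four cis neighbours.
Working through the distinct placements yields 6 geometric isomers: N3 cis, CN trans; N3 trans, CN trans; N3 cis, CN cis (3 arrangements, 2 chiral); N3 trans, CN cis.

6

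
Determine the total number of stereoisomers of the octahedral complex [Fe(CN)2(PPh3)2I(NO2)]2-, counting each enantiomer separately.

In an octahedral complex each vertex has one trans partner and four cis neighbours.
Systematic placement gives 6 geometric isomers: CN trans, PPh3 trans; CN trans, PPh3 cis; CN cis, PPh3 trans; CN cis, PPh3 cis (3 arrangements, 2 chiral).
Of these, 2 lack any improper symmetry element and so occur as enantiomeric pairs, giving 6 + 2 = 8 stereoisomers in total.

8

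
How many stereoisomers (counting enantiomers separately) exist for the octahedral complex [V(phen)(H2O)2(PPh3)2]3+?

An octahedron has six vertices in three trans pairs; every non-trans pair is cis.
Each phen is bidentate and must span two cis positions.
Systematic placement gives 3 geometric isomers: H2O trans, PPh3 cis; H2O cis, PPh3 cis (chiral); H2O cis, PPh3 trans.
One of these lacks any improper symmetry element and so occurs as an enantiomeric pair, giving 3 + 1 = 4 stereoisomers in total.

4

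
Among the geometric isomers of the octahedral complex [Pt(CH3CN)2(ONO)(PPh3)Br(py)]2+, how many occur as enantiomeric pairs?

6

An octahedron has six vertices in three trans pairs; every non-trans pair is cis.
Systematic enumeration (placing each ligand type in turn and discarding arrangements equivalent by rotation or reflection) gives 9 geometric isomers.
Of these, 6 lack any improper symmetry element and so occur as enantiomeric pairs, giving 9 + 6 = 15 stereoisomers in total.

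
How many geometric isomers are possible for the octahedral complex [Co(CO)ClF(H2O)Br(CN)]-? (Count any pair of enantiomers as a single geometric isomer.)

An octahedron has six vertices in three trans pairs; every non-trans pair is cis.
Exhaustive case analysis gives 15 geometric isomers.

15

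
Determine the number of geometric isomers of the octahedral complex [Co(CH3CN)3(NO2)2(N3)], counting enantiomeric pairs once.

Systematic placement gives 3 geometric isomers: CH3CN mer, NO2 trans; CH3CN mer, NO2 cis; CH3CN fac, NO2 cis.

3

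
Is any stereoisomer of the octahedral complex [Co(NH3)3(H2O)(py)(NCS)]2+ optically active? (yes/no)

yes

Working through the distinct placements yields 4 geometric isomers: NH3 mer (3 arrangements); NH3 fac (chiral).
One of these lacks any improper symmetry element and so occurs as an enantiomeric pair, giving 4 + 1 = 5 stereoisomers in total.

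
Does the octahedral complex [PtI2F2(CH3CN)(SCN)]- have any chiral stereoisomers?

The six octahedral sites form three mutually perpendicular trans pairs.
There are 6 geometric isomers: I cis, F cis (3 arrangements, 2 chiral); I trans, F cis; I cis, F trans; I trans, F trans.
Of these, 2 lack any improper symmetry element and so occur as enantiomeric pairs, giving 6 + 2 = 8 stereoisomers in total.

yes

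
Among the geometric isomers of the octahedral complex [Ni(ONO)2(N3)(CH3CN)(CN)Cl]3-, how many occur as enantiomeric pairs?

6

Systematic enumeration (placing each ligand type in turn and discarding arrangements equivalent by rotation or reflection) gives 9 geometric isomers.
Of these, 6 lack any improper symmetry element and so occur as enantiomeric pairs, giving 9 + 6 = 15 stereoisomers in total.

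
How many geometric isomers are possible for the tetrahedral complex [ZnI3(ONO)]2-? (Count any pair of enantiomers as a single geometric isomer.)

1

All four vertices of a tetrahedron are equivalent and mutually adjacent, so cis/trans isomerism cannot arise.
Only one geometric arrangement is possible.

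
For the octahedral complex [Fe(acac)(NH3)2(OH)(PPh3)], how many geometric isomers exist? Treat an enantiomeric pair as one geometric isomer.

4

The six octahedral sites form three mutually perpendicular trans pairs.
Each acac is bidentate and must span two cis positions.
There are 4 geometric isomers: NH3 trans; NH3 cis (3 arrangements, 2 chiral).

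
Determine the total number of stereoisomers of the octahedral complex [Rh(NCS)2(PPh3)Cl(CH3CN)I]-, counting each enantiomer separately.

An octahedron has six vertices in three trans pairs; every non-trans pair is cis.
Systematic enumeration (placing each ligand type in turn and discarding arrangements equivalent by rotation or reflection) gives 9 geometric isomers.
Of these, 6 lack any improper symmetry element and so occur as enantiomeric pairs, giving 9 + 6 = 15 stereoisomers in total.

15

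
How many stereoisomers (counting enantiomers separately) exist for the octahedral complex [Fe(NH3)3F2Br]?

3

An octahedron has six vertices in three trans pairs; every non-trans pair is cis.
Working through the distinct placements yields 3 geometric isomers: NH3 mer, F cis; NH3 mer, F trans; NH3 fac, F cis.
Each arrangement has an internal mirror plane or centre of symmetry, so none is chiral.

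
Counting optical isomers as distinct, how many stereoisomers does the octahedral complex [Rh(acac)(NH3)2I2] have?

4

An octahedron has six vertices in three trans pairs; every non-trans pair is cis.
Each acac is bidentate and must span two cis positions.
There are 3 geometric isomers: NH3 cis, I trans; NH3 cis, I cis (chiral); NH3 trans, I cis.
One of these lacks any improper symmetry element and so occurs as an enantiomeric pair, giving 3 + 1 = 4 stereoisomers in total.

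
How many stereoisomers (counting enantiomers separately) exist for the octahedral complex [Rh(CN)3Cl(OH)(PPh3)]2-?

The six octahedral sites form three mutually perpendicular trans pairs.
The distinct arrangements are (4 in all): CN mer (3 arrangements); CN fac (chiral).
One of these lacks any improper symmetry element and so occurs as an enantiomeric pair, giving 4 + 1 = 5 stereoisomers in total.

5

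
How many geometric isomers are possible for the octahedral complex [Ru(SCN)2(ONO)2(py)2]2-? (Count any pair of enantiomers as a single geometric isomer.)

5

There are 5 geometric isomers: SCN trans, ONO trans, py trans; SCN cis, ONO trans, py cis; SCN cis, ONO cis, py trans; SCN cis, ONO cis, py cis (chiral); SCN trans, ONO cis, py cis.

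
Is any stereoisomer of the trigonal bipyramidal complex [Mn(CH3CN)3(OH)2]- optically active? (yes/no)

no

There are 3 geometric isomers: OH both equatorial; OH one axial, one equatorial; OH both axial.
Each arrangement has an internal mirror plane or centre of symmetry, so none is chiral.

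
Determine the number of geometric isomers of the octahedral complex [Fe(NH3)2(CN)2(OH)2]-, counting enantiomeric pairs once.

5

Systematic placement gives 5 geometric isomers: NH3 trans, CN trans, OH trans; NH3 cis, CN trans, OH cis; NH3 cis, CN cis, OH trans; NH3 cis, CN cis, OH cis (chiral); NH3 trans, CN cis, OH cis.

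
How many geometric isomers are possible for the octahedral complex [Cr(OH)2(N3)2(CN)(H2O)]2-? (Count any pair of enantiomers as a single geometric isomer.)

6

An octahedron has six vertices in three trans pairs; every non-trans pair is cis.
Working through the distinct placements yields 6 geometric isomers: OH trans, N3 trans; OH cis, N3 cis (3 arrangements, 2 chiral); OH trans, N3 cis; OH cis, N3 trans.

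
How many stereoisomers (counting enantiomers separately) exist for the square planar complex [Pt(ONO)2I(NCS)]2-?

2

In a square planar complex each vertex has one trans partner and two cis neighbours.
Working through the distinct placements yields 2 geometric isomers: ONO cis; ONO trans.
Each arrangement has an internal mirror plane or centre of symmetry, so none is chiral.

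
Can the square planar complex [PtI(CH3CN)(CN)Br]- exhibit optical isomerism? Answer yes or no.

no

A square has two trans pairs of vertices; adjacent vertices are cis.
The distinct arrangements are (3 in all): (Br/CN trans, CH3CN/I trans); (Br/I trans, CH3CN/CN trans); (Br/CH3CN trans, CN/I trans).
Each arrangement has an internal mirror plane or centre of symmetry, so none is chiral.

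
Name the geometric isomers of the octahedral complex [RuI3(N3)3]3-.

The six octahedral sites form three mutually perpendicular trans pairs.
There are 2 geometric isomers: I mer; I fac.

fac and mer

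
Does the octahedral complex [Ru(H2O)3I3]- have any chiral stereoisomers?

The six octahedral sites form three mutually perpendicular trans pairs.
Working through the distinct placements yields 2 geometric isomers: H2O mer; H2O fac.
Each arrangement has an internal mirror plane or centre of symmetry, so none is chiral.

no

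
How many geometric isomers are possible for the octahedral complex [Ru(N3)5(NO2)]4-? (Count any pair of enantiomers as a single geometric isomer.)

The six octahedral sites form three mutually perpendicular trans pairs.
Only one geometric arrangement is possible.

1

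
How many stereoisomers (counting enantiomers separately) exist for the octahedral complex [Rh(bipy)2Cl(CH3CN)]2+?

Each bipy is bidentate and must span two cis positions.
There are 2 geometric isomers: Cl and CH3CN mutually trans; Cl and CH3CN mutually cis (chiral).
One of these lacks any improper symmetry element and so occurs as an enantiomeric pair, giving 2 + 1 = 3 stereoisomers in total.

3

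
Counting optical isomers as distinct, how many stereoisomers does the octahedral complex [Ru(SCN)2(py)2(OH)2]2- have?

6

The six octahedral sites form three mutually perpendicular trans pairs.
Working through the distinct placements yields 5 geometric isomers: SCN trans, py trans, OH trans; SCN cis, py cis, OH trans; SCN cis, py trans, OH cis; SCN cis, py cis, OH cis (chiral); SCN trans, py cis, OH cis.
One of these lacks any improper symmetry element and so occurs as an enantiomeric pair, giving 5 + 1 = 6 stereoisomers in total.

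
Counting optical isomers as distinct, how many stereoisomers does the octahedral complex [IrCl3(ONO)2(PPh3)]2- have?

The six octahedral sites form three mutually perpendicular trans pairs.
There are 3 geometric isomers: Cl mer, ONO cis; Cl mer, ONO trans; Cl fac, ONO cis.
Each arrangement has an internal mirror plane or centre of symmetry, so none is chiral.

3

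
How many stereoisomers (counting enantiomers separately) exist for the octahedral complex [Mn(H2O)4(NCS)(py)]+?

2

An octahedron has six vertices in three trans pairs; every non-trans pair is cis.
Working through the distinct placements yields 2 geometric isomers: NCS and py mutually trans; NCS and py mutually cis.
Each arrangement has an internal mirror plane or centre of symmetry, so none is chiral.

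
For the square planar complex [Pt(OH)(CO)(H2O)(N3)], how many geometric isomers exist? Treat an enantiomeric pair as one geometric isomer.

3

In a square planar complex each vertex has one trans partner and two cis neighbours.
The distinct arrangements are (3 in all): (CO/N3 trans, H2O/OH trans); (CO/OH trans, H2O/N3 trans); (CO/H2O trans, N3/OH trans).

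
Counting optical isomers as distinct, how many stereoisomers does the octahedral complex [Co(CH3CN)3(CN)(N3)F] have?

5

An octahedron has six vertices in three trans pairs; every non-trans pair is cis.
The distinct arrangements are (4 in all): CH3CN mer (3 arrangements); CH3CN fac (chiral).
One of these lacks any improper symmetry element and so occurs as an enantiomeric pair, giving 4 + 1 = 5 stereoisomers in total.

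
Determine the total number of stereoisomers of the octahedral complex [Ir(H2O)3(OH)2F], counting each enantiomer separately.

3

An octahedron has six vertices in three trans pairs; every non-trans pair is cis.
Systematic placement gives 3 geometric isomers: H2O mer, OH trans; H2O fac, OH cis; H2O mer, OH cis.
Each arrangement has an internal mirror plane or centre of symmetry, so none is chiral.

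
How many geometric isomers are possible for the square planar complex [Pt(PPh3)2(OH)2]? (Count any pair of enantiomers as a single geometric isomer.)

2

A square has two trans pairs of vertices; adjacent vertices are cis.
The distinct arrangements are (2 in all): PPh3 cis; PPh3 trans.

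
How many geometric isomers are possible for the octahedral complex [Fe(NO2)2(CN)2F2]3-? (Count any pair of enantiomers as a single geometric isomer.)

5

Working through the distinct placements yields 5 geometric isomers: NO2 trans, CN trans, F trans; NO2 cis, CN trans, F cis; NO2 trans, CN cis, F cis; NO2 cis, CN cis, F cis (chiral); NO2 cis, CN cis, F trans.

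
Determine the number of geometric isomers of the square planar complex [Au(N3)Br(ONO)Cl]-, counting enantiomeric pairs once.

3

In a square planar complex each vertex has one trans partner and two cis neighbours.
There are 3 geometric isomers: (Br/N3 trans, Cl/ONO trans); (Br/ONO trans, Cl/N3 trans); (Br/Cl trans, N3/ONO trans).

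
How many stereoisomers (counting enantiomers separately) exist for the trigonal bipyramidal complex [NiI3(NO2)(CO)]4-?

A trigonal bipyramid has two axial and three equatorial sites, which are chemically inequivalent.
The distinct arrangements are (4 in all): NO2 equatorial, CO axial; NO2 axial, CO axial; NO2 equatorial, CO equatorial; NO2 axial, CO equatorial.
Each arrangement has an internal mirror plane or centre of symmetry, so none is chiral.

4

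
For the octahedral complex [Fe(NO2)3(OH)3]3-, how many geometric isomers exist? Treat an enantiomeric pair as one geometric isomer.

In an octahedral complex each vertex has one trans partner and four cis neighbours.
Systematic placement gives 2 geometric isomers: NO2 mer; NO2 fac.

2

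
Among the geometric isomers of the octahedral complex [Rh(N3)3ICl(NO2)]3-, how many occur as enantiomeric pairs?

In an octahedral complex each vertex has one trans partner and four cis neighbours.
Working through the distinct placements yields 4 geometric isomers: N3 mer (3 arrangements); N3 fac (chiral).
One of these lacks any improper symmetry element and so occurs as an enantiomeric pair, giving 4 + 1 = 5 stereoisomers in total.

1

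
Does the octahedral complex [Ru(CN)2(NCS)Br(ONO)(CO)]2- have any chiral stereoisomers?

In an octahedral complex each vertex has one trans partner and four cis neighbours.
Placing the ligands in turn and identifying arrangements related by rotation or reflection leaves 9 distinct geometric isomers.
Of these, 6 lack any improper symmetry element and so occur as enantiomeric pairs, giving 9 + 6 = 15 stereoisomers in total.

yes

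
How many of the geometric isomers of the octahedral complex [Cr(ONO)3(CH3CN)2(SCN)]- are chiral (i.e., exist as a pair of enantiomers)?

Systematic placement gives 3 geometric isomers: ONO mer, CH3CN trans; ONO fac, CH3CN cis; ONO mer, CH3CN cis.
Each arrangement has an internal mirror plane or centre of symmetry, so none is chiral.

0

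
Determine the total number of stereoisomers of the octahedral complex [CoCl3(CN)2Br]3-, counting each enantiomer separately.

3

An octahedron has six vertices in three trans pairs; every non-trans pair is cis.
Systematic placement gives 3 geometric isomers: Cl mer, CN cis; Cl mer, CN trans; Cl fac, CN cis.
Each arrangement has an internal mirror plane or centre of symmetry, so none is chiral.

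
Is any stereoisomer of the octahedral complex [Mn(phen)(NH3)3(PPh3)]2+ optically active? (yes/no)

The six octahedral sites form three mutually perpendicular trans pairs.
Each phen is bidentate and must span two cis positions.
The distinct arrangements are (2 in all): NH3 mer; NH3 fac.
Each arrangement has an internal mirror plane or centre of symmetry, so none is chiral.

no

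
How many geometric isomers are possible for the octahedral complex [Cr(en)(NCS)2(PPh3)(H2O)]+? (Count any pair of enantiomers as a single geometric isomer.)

The six octahedral sites form three mutually perpendicular trans pairs.
Each en is bidentate and must span two cis positions.
Systematic placement gives 4 geometric isomers: NCS cis (3 arrangements, 2 chiral); NCS trans.

4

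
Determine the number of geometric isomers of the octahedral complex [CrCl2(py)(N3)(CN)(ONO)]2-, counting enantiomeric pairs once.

An octahedron has six vertices in three trans pairs; every non-trans pair is cis.
Placing the ligands in turn and identifying arrangements related by rotation or reflection leaves 9 distinct geometric isomers.

9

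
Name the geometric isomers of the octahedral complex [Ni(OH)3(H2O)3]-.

fac and mer

In an octahedral complex each vertex has one trans partner and four cis neighbours.
Systematic placement gives 2 geometric isomers: OH mer; OH fac.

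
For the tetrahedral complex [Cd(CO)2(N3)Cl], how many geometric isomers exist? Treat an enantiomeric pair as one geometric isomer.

Only one geometric arrangement is possible.

1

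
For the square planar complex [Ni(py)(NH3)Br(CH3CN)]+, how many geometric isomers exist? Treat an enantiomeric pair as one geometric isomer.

3

Systematic placement gives 3 geometric isomers: (Br/NH3 trans, CH3CN/py trans); (Br/py trans, CH3CN/NH3 trans); (Br/CH3CN trans, NH3/py trans).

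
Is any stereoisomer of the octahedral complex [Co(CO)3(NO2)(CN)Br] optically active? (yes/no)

In an octahedral complex each vertex has one trans partner and four cis neighbours.
The distinct arrangements are (4 in all): CO mer (3 arrangements); CO fac (chiral).
One of these lacks any improper symmetry element and so occurs as an enantiomeric pair, giving 4 + 1 = 5 stereoisomers in total.

yes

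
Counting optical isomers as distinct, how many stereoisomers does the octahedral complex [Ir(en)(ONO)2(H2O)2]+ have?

4

The six octahedral sites form three mutually perpendicular trans pairs.
Each en is bidentate and must span two cis positions.
Systematic placement gives 3 geometric isomers: ONO cis, H2O trans; ONO cis, H2O cis (chiral); ONO trans, H2O cis.
One of these lacks any improper symmetry element and so occurs as an enantiomeric pair, giving 3 + 1 = 4 stereoisomers in total.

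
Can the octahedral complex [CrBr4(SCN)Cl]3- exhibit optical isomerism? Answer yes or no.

In an octahedral complex each vertex has one trans partner and four cis neighbours.
Systematic placement gives 2 geometric isomers: SCN and Cl mutually trans; SCN and Cl mutually cis.
Each arrangement has an internal mirror plane or centre of symmetry, so none is chiral.

no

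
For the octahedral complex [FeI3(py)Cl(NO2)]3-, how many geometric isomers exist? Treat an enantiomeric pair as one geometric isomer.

4

In an octahedral complex each vertex has one trans partner and four cis neighbours.
Systematic placement gives 4 geometric isomers: I mer (3 arrangements); I fac (chiral).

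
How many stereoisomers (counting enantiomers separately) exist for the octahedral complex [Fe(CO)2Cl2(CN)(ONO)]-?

8

The six octahedral sites form three mutually perpendicular trans pairs.
Systematic placement gives 6 geometric isomers: CO cis, Cl cis (3 arrangements, 2 chiral); CO cis, Cl trans; CO trans, Cl cis; CO trans, Cl trans.
Of these, 2 lack any improper symmetry element and so occur as enantiomeric pairs, giving 6 + 2 = 8 stereoisomers in total.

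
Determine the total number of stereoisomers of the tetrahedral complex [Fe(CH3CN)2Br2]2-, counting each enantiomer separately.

1

All four vertices of a tetrahedron are equivalent and mutually adjacent, so cis/trans isomerism cannot arise.
Only one geometric arrangement is possible.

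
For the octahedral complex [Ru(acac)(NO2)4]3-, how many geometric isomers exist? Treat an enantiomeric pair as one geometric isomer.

An octahedron has six vertices in three trans pairs; every non-trans pair is cis.
Each acac is bidentate and must span two cis positions.
Only one geometric arrangement is possible.

1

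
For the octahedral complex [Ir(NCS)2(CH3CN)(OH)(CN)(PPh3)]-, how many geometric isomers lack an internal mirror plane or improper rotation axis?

6

The six octahedral sites form three mutually perpendicular trans pairs.
Systematic enumeration (placing each ligand type in turn and discarding arrangements equivalent by rotation or reflection) gives 9 geometric isomers.
Of these, 6 lack any improper symmetry element and so occur as enantiomeric pairs, giving 9 + 6 = 15 stereoisomers in total.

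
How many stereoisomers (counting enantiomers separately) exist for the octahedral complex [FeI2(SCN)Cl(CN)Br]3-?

An octahedron has six vertices in three trans pairs; every non-trans pair is cis.
Systematic enumeration (placing each ligand type in turn and discarding arrangements equivalent by rotation or reflection) gives 9 geometric isomers.
Of these, 6 lack any improper symmetry element and so occur as enantiomeric pairs, giving 9 + 6 = 15 stereoisomers in total.

15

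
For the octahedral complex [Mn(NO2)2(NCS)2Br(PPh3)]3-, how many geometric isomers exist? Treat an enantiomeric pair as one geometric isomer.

The six octahedral sites form three mutually perpendicular trans pairs.
The distinct arrangements are (6 in all): NO2 cis, NCS cis (3 arrangements, 2 chiral); NO2 trans, NCS cis; NO2 cis, NCS trans; NO2 trans, NCS trans.

6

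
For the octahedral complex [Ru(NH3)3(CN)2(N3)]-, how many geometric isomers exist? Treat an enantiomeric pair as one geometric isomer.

In an octahedral complex each vertex has one trans partner and four cis neighbours.
The distinct arrangements are (3 in all): NH3 mer, CN trans; NH3 mer, CN cis; NH3 fac, CN cis.

3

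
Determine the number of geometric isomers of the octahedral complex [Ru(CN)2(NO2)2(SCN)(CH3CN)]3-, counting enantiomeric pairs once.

The distinct arrangements are (6 in all): CN cis, NO2 cis (3 arrangements, 2 chiral); CN cis, NO2 trans; CN trans, NO2 cis; CN trans, NO2 trans.

6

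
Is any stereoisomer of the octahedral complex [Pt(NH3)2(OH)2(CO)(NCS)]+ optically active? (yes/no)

The six octahedral sites form three mutually perpendicular trans pairs.
There are 6 geometric isomers: NH3 trans, OH trans; NH3 cis, OH cis (3 arrangements, 2 chiral); NH3 cis, OH trans; NH3 trans, OH cis.
Of these, 2 lack any improper symmetry element and so occur as enantiomeric pairs, giving 6 + 2 = 8 stereoisomers in total.

yes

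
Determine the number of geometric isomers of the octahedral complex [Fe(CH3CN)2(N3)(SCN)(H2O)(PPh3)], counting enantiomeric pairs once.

An octahedron has six vertices in three trans pairs; every non-trans pair is cis.
Systematic enumeration (placing each ligand type in turn and discarding arrangements equivalent by rotation or reflection) gives 9 geometric isomers.

9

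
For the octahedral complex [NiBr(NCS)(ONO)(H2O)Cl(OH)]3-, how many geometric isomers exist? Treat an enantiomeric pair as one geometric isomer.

15

The six octahedral sites form three mutually perpendicular trans pairs.
Placing the ligands in turn and identifying arrangements related by rotation or reflection leaves 15 distinct geometric isomers.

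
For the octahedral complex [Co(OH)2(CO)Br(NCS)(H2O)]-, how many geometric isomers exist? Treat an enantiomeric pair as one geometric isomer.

9

The six octahedral sites form three mutually perpendicular trans pairs.
Placing the ligands in turn and identifying arrangements related by rotation or reflection leaves 9 distinct geometric isomers.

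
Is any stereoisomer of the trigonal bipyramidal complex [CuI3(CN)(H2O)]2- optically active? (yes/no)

A trigonal bipyramid has two axial and three equatorial sites, which are chemically inequivalent.
There are 4 geometric isomers: CN axial, H2O axial; CN axial, H2O equatorial; CN equatorial, H2O axial; CN equatorial, H2O equatorial.
Each arrangement has an internal mirror plane or centre of symmetry, so none is chiral.

no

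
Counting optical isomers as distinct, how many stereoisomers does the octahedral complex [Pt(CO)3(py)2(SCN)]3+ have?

In an octahedral complex each vertex has one trans partner and four cis neighbours.
Systematic placement gives 3 geometric isomers: CO mer, py trans; CO mer, py cis; CO fac, py cis.
Each arrangement has an internal mirror plane or centre of symmetry, so none is chiral.

3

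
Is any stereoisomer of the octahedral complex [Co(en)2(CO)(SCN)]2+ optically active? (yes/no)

The six octahedral sites form three mutually perpendicular trans pairs.
Each en is bidentate and must span two cis positions.
There are 2 geometric isomers: CO and SCN mutually trans; CO and SCN mutually cis (chiral).
One of these lacks any improper symmetry element and so occurs as an enantiomeric pair, giving 2 + 1 = 3 stereoisomers in total.

yes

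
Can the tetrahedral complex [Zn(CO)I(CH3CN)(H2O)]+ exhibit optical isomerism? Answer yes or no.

In a tetrahedral complex all four positions are equivalent and every pair of ligands is adjacent — there is no cis/trans distinction.
Only one geometric arrangement is possible; it has no improper symmetry element, so it exists as a pair of enantiomers (2 stereoisomers).

yes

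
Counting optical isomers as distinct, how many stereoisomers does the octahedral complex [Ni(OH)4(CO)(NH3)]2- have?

2

Systematic placement gives 2 geometric isomers: CO and NH3 mutually trans; CO and NH3 mutually cis.
Each arrangement has an internal mirror plane or centre of symmetry, so none is chiral.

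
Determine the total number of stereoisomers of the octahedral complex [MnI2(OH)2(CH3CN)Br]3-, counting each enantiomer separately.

An octahedron has six vertices in three trans pairs; every non-trans pair is cis.
There are 6 geometric isomers: I trans, OH trans; I cis, OH cis (3 arrangements, 2 chiral); I cis, OH trans; I trans, OH cis.
Of these, 2 lack any improper symmetry element and so occur as enantiomeric pairs, giving 6 + 2 = 8 stereoisomers in total.

8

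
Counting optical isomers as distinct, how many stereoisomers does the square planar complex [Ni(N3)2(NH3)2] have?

In a square planar complex each vertex has one trans partner and two cis neighbours.
Systematic placement gives 2 geometric isomers: N3 cis; N3 trans.
Each arrangement has an internal mirror plane or centre of symmetry, so none is chiral.

2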